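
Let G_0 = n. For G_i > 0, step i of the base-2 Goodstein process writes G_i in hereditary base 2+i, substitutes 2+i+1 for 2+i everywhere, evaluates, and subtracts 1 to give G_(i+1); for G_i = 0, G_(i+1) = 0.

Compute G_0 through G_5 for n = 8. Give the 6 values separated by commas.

G_0 = 8. HB_2(8) = 2^(2 + 1). Bump = 81. G_1 = 80.
G_1 = 80. HB_3(80) = 2·3^3 + 2·3^2 + 2·3 + 2. Bump = 554. G_2 = 553.
G_2 = 553. HB_4(553) = 2·4^4 + 2·4^2 + 2·4 + 1. Bump = 6311. G_3 = 6310.
G_3 = 6310. HB_5(6310) = 2·5^5 + 2·5^2 + 2·5. Bump = 93396. G_4 = 93395.
G_4 = 93395. HB_6(93395) = 2·6^6 + 2·6^2 + 6 + 5. Bump = 1647196. G_5 = 1647195.

8, 80, 553, 6310, 93395, 1647195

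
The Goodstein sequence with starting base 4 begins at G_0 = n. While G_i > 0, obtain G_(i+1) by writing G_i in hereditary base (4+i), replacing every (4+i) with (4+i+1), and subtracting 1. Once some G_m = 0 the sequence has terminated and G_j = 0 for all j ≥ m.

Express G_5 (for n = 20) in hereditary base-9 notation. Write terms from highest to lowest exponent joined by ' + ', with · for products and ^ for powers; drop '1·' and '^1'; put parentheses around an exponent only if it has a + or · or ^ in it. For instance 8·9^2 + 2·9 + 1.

i=0: 20 = 4^2 + 4 (b=4); 4→5: 5^2 + 5 = 30; 30−1 = 29
i=1: 29 = 5^2 + 4 (b=5); 5→6: 6^2 + 4 = 40; 40−1 = 39
i=2: 39 = 6^2 + 3 (b=6); 6→7: 7^2 + 3 = 52; 52−1 = 51
i=3: 51 = 7^2 + 2 (b=7); 7→8: 8^2 + 2 = 66; 66−1 = 65
i=4: 65 = 8^2 + 1 (b=8); 8→9: 9^2 + 1 = 82; 82−1 = 81

9^2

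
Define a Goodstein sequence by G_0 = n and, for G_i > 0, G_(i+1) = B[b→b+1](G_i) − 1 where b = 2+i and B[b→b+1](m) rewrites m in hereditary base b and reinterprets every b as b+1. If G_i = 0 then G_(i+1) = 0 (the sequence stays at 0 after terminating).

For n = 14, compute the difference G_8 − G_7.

96513439003

step 0: 14 = 2^(2 + 1) + 2^2 + 2; sub 3 for 2: 3^(3 + 1) + 3^3 + 3; = 111; G_1 = 111−1 = 110
step 1: 110 = 3^(3 + 1) + 3^3 + 2; sub 4 for 3: 4^(4 + 1) + 4^4 + 2; = 1282; G_2 = 1282−1 = 1281
step 2: 1281 = 4^(4 + 1) + 4^4 + 1; sub 5 for 4: 5^(5 + 1) + 5^5 + 1; = 18751; G_3 = 18751−1 = 18750
step 3: 18750 = 5^(5 + 1) + 5^5; sub 6 for 5: 6^(6 + 1) + 6^6; = 326592; G_4 = 326592−1 = 326591
step 4: 326591 = 6^(6 + 1) + 5·6^5 + 5·6^4 + 5·6^3 + 5·6^2 + 5·6 + 5; sub 7 for 6: 7^(7 + 1) + 5·7^5 + 5·7^4 + 5·7^3 + 5·7^2 + 5·7 + 5; = 5862841; G_5 = 5862841−1 = 5862840
step 5: 5862840 = 7^(7 + 1) + 5·7^5 + 5·7^4 + 5·7^3 + 5·7^2 + 5·7 + 4; sub 8 for 7: 8^(8 + 1) + 5·8^5 + 5·8^4 + 5·8^3 + 5·8^2 + 5·8 + 4; = 134404972; G_6 = 134404972−1 = 134404971
step 6: 134404971 = 8^(8 + 1) + 5·8^5 + 5·8^4 + 5·8^3 + 5·8^2 + 5·8 + 3; sub 9 for 8: 9^(9 + 1) + 5·9^5 + 5·9^4 + 5·9^3 + 5·9^2 + 5·9 + 3; = 3487116549; G_7 = 3487116549−1 = 3487116548
step 7: 3487116548 = 9^(9 + 1) + 5·9^5 + 5·9^4 + 5·9^3 + 5·9^2 + 5·9 + 2; sub 10 for 9: 10^(10 + 1) + 5·10^5 + 5·10^4 + 5·10^3 + 5·10^2 + 5·10 + 2; = 100000555552; G_8 = 100000555552−1 = 100000555551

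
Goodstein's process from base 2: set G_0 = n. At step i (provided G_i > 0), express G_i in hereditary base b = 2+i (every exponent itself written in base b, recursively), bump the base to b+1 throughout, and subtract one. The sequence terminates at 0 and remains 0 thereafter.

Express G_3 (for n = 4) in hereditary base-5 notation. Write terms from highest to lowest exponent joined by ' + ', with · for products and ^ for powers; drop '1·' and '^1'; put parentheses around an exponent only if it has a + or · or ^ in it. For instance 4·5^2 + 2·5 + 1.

2·5^2 + 2·5

i=0: 4 = 2^2 (b=2); 2→3: 3^3 = 27; 27−1 = 26
i=1: 26 = 2·3^2 + 2·3 + 2 (b=3); 3→4: 2·4^2 + 2·4 + 2 = 42; 42−1 = 41
i=2: 41 = 2·4^2 + 2·4 + 1 (b=4); 4→5: 2·5^2 + 2·5 + 1 = 61; 61−1 = 60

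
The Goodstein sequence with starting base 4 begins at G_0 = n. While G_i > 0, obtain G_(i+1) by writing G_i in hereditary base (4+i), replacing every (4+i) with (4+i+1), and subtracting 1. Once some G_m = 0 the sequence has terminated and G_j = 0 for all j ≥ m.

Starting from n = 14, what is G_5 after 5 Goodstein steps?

22

G_0=14  [base 4] 3·4 + 2  →[4↦5]→  3·5 + 2 = 17  −1 ⇒ G_1=16
G_1=16  [base 5] 3·5 + 1  →[5↦6]→  3·6 + 1 = 19  −1 ⇒ G_2=18
G_2=18  [base 6] 3·6  →[6↦7]→  3·7 = 21  −1 ⇒ G_3=20
G_3=20  [base 7] 2·7 + 6  →[7↦8]→  2·8 + 6 = 22  −1 ⇒ G_4=21
G_4=21  [base 8] 2·8 + 5  →[8↦9]→  2·9 + 5 = 23  −1 ⇒ G_5=22
G_5=22  [base 9] 2·9 + 4  →[9↦10]→  2·10 + 4 = 24  −1 ⇒ G_6=23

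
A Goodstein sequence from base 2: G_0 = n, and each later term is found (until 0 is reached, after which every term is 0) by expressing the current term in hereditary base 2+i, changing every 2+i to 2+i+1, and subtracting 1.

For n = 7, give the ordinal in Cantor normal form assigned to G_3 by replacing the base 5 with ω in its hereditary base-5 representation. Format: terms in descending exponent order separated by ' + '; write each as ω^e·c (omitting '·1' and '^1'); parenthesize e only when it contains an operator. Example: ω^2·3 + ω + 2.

G_0 = 7. HB_2(7) = 2^2 + 2 + 1. Bump = 31. G_1 = 30.
G_1 = 30. HB_3(30) = 3^3 + 3. Bump = 260. G_2 = 259.
G_2 = 259. HB_4(259) = 4^4 + 3. Bump = 3128. G_3 = 3127.
G_3 = 3127. HB_5(3127) = 5^5 + 2. Bump = 46658. G_4 = 46657.

ω^ω + 2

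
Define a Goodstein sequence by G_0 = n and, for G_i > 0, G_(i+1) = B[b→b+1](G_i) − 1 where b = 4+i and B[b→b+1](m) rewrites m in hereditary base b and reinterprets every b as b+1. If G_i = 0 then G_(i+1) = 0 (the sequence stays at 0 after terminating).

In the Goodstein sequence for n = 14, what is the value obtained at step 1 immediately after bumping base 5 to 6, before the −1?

19

base 4: 14 = 3·4 + 2; at 5: 3·5 + 2 = 17; next = 16
base 5: 16 = 3·5 + 1; at 6: 3·6 + 1 = 19; next = 18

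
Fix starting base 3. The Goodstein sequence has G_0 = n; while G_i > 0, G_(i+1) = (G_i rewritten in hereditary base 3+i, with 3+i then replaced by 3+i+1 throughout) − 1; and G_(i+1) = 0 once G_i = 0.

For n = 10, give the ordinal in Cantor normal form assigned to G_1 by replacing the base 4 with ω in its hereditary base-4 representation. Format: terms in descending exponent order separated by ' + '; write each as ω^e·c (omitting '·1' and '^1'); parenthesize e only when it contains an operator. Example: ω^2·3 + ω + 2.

ω^2

10 —HB3→ 3^2 + 1 —bump→ 4^2 + 1 = 17 —(−1)→ 16
16 —HB4→ 4^2 —bump→ 5^2 = 25 —(−1)→ 24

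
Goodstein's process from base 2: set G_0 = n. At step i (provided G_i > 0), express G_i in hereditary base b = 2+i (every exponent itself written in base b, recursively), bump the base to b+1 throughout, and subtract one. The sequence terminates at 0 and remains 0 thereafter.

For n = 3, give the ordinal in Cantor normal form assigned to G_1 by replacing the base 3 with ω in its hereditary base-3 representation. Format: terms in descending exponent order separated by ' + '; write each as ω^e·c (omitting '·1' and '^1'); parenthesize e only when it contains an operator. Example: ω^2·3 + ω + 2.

3 —HB2→ 2 + 1 —bump→ 3 + 1 = 4 —(−1)→ 3
3 —HB3→ 3 —bump→ 4 = 4 —(−1)→ 3

ω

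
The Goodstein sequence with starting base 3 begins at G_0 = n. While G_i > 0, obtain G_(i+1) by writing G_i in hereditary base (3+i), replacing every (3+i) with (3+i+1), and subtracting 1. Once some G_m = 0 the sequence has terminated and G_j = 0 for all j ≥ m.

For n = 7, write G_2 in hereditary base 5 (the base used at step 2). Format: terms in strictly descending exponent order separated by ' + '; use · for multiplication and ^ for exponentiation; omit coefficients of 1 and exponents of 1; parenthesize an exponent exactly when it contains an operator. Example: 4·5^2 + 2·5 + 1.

step 0: 7 = 2·3 + 1; sub 4 for 3: 2·4 + 1; = 9; G_1 = 9−1 = 8
step 1: 8 = 2·4; sub 5 for 4: 2·5; = 10; G_2 = 10−1 = 9
step 2: 9 = 5 + 4; sub 6 for 5: 6 + 4; = 10; G_3 = 10−1 = 9

5 + 4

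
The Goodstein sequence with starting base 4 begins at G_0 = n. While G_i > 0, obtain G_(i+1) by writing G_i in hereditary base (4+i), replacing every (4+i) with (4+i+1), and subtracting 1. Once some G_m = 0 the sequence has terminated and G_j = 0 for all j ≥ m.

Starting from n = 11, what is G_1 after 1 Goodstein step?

12

11 —HB4→ 2·4 + 3 —bump→ 2·5 + 3 = 13 —(−1)→ 12
12 —HB5→ 2·5 + 2 —bump→ 2·6 + 2 = 14 —(−1)→ 13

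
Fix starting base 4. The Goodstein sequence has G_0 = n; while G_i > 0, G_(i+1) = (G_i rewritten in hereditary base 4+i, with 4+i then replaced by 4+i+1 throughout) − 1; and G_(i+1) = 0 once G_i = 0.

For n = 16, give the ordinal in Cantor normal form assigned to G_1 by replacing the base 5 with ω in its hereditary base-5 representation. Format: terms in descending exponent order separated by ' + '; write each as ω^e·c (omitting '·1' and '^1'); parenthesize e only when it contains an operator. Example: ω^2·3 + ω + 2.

step 0: 16 = 4^2; sub 5 for 4: 5^2; = 25; G_1 = 25−1 = 24
step 1: 24 = 4·5 + 4; sub 6 for 5: 4·6 + 4; = 28; G_2 = 28−1 = 27

ω·4 + 4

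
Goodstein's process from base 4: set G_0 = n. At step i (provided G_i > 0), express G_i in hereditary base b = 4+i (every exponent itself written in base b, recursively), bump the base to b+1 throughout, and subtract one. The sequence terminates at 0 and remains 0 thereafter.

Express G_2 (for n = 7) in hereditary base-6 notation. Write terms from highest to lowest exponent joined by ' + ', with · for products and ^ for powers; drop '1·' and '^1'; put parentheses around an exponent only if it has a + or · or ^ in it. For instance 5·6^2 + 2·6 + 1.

base 4: 7 = 4 + 3; at 5: 5 + 3 = 8; next = 7
base 5: 7 = 5 + 2; at 6: 6 + 2 = 8; next = 7

6 + 1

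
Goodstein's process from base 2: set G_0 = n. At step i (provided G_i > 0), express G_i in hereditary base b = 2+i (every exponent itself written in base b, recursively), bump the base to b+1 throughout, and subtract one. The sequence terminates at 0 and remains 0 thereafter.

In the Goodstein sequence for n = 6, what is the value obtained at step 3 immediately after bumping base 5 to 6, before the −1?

46656

base 2: 6 = 2^2 + 2; at 3: 3^3 + 3 = 30; next = 29
base 3: 29 = 3^3 + 2; at 4: 4^4 + 2 = 258; next = 257
base 4: 257 = 4^4 + 1; at 5: 5^5 + 1 = 3126; next = 3125
base 5: 3125 = 5^5; at 6: 6^6 = 46656; next = 46655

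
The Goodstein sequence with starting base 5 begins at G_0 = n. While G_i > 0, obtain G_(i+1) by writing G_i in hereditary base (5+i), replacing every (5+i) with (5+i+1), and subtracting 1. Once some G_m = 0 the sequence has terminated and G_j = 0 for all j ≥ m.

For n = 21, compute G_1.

G_0 = 21. HB_5(21) = 4·5 + 1. Bump = 25. G_1 = 24.
G_1 = 24. HB_6(24) = 4·6. Bump = 28. G_2 = 27.

24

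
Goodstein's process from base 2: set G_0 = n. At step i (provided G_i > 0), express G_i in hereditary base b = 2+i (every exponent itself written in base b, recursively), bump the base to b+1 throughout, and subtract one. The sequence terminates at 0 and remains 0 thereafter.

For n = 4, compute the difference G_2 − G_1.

[0] 4 ≡ 2^2 (base 2). Lift 3: 27. −1: 26.
[1] 26 ≡ 2·3^2 + 2·3 + 2 (base 3). Lift 4: 42. −1: 41.

15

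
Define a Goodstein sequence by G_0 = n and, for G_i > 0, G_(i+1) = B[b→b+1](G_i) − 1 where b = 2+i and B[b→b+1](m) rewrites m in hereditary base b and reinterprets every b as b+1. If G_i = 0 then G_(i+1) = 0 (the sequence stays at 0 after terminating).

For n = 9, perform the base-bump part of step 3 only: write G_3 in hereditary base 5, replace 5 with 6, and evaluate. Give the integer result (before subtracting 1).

i=0: 9 = 2^(2 + 1) + 1 (b=2); 2→3: 3^(3 + 1) + 1 = 82; 82−1 = 81
i=1: 81 = 3^(3 + 1) (b=3); 3→4: 4^(4 + 1) = 1024; 1024−1 = 1023
i=2: 1023 = 3·4^4 + 3·4^3 + 3·4^2 + 3·4 + 3 (b=4); 4→5: 3·5^5 + 3·5^3 + 3·5^2 + 3·5 + 3 = 9843; 9843−1 = 9842
i=3: 9842 = 3·5^5 + 3·5^3 + 3·5^2 + 3·5 + 2 (b=5); 5→6: 3·6^6 + 3·6^3 + 3·6^2 + 3·6 + 2 = 140744; 140744−1 = 140743

140744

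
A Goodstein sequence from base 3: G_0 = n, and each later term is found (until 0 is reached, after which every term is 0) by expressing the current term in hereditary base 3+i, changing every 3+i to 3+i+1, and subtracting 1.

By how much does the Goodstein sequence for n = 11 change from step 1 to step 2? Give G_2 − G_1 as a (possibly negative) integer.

11 —HB3→ 3^2 + 2 —bump→ 4^2 + 2 = 18 —(−1)→ 17
17 —HB4→ 4^2 + 1 —bump→ 5^2 + 1 = 26 —(−1)→ 25

8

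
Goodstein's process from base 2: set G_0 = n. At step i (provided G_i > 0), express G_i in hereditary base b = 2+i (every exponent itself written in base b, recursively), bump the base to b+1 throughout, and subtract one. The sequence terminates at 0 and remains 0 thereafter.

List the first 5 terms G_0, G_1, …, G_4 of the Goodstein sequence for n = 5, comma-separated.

5, 27, 255, 467, 775

base 2: 5 = 2^2 + 1; at 3: 3^3 + 1 = 28; next = 27
base 3: 27 = 3^3; at 4: 4^4 = 256; next = 255
base 4: 255 = 3·4^3 + 3·4^2 + 3·4 + 3; at 5: 3·5^3 + 3·5^2 + 3·5 + 3 = 468; next = 467
base 5: 467 = 3·5^3 + 3·5^2 + 3·5 + 2; at 6: 3·6^3 + 3·6^2 + 3·6 + 2 = 776; next = 775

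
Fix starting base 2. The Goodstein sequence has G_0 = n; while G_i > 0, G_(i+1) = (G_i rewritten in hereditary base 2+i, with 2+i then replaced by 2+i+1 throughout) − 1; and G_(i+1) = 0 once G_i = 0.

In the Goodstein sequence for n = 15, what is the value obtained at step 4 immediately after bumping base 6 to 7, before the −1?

6588345

G_0 = 15. HB_2(15) = 2^(2 + 1) + 2^2 + 2 + 1. Bump = 112. G_1 = 111.
G_1 = 111. HB_3(111) = 3^(3 + 1) + 3^3 + 3. Bump = 1284. G_2 = 1283.
G_2 = 1283. HB_4(1283) = 4^(4 + 1) + 4^4 + 3. Bump = 18753. G_3 = 18752.
G_3 = 18752. HB_5(18752) = 5^(5 + 1) + 5^5 + 2. Bump = 326594. G_4 = 326593.
G_4 = 326593. HB_6(326593) = 6^(6 + 1) + 6^6 + 1. Bump = 6588345. G_5 = 6588344.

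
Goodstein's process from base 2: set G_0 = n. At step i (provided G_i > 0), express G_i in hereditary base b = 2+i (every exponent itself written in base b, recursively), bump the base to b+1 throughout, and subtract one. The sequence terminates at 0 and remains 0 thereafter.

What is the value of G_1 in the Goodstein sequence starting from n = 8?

80

(0) 8|_2 = 2^(2 + 1) ↦ 3^(3 + 1)|_3 = 81 ⇒ 80
(1) 80|_3 = 2·3^3 + 2·3^2 + 2·3 + 2 ↦ 2·4^4 + 2·4^2 + 2·4 + 2|_4 = 554 ⇒ 553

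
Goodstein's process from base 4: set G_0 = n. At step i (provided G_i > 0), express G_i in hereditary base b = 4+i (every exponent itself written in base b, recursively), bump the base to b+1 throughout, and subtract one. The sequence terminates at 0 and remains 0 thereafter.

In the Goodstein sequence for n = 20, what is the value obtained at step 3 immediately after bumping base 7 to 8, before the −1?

G_0=20  [base 4] 4^2 + 4  →[4↦5]→  5^2 + 5 = 30  −1 ⇒ G_1=29
G_1=29  [base 5] 5^2 + 4  →[5↦6]→  6^2 + 4 = 40  −1 ⇒ G_2=39
G_2=39  [base 6] 6^2 + 3  →[6↦7]→  7^2 + 3 = 52  −1 ⇒ G_3=51
G_3=51  [base 7] 7^2 + 2  →[7↦8]→  8^2 + 2 = 66  −1 ⇒ G_4=65

66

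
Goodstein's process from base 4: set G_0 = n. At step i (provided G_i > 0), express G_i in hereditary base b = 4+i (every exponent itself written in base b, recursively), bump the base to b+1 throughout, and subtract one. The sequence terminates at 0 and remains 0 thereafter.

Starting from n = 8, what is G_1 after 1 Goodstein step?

[0] 8 ≡ 2·4 (base 4). Lift 5: 10. −1: 9.
[1] 9 ≡ 5 + 4 (base 5). Lift 6: 10. −1: 9.

9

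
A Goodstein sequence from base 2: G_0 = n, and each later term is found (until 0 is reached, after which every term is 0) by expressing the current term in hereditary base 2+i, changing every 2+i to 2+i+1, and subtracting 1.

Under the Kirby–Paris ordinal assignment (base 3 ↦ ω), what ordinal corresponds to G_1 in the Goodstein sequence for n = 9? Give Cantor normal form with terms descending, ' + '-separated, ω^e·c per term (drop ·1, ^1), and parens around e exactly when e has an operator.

ω^(ω + 1)

step 0: 9 = 2^(2 + 1) + 1; sub 3 for 2: 3^(3 + 1) + 1; = 82; G_1 = 82−1 = 81
step 1: 81 = 3^(3 + 1); sub 4 for 3: 4^(4 + 1); = 1024; G_2 = 1024−1 = 1023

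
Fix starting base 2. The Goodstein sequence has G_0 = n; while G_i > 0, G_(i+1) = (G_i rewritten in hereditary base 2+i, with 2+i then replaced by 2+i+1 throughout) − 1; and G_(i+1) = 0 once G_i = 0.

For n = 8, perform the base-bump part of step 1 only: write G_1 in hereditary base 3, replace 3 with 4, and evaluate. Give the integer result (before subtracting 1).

554

8 —HB2→ 2^(2 + 1) —bump→ 3^(3 + 1) = 81 —(−1)→ 80
80 —HB3→ 2·3^3 + 2·3^2 + 2·3 + 2 —bump→ 2·4^4 + 2·4^2 + 2·4 + 2 = 554 —(−1)→ 553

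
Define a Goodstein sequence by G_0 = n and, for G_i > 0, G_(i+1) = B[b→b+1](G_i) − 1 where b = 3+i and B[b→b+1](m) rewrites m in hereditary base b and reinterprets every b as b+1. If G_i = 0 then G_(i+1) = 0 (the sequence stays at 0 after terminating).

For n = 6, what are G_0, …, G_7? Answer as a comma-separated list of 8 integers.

[0] 6 ≡ 2·3 (base 3). Lift 4: 8. −1: 7.
[1] 7 ≡ 4 + 3 (base 4). Lift 5: 8. −1: 7.
[2] 7 ≡ 5 + 2 (base 5). Lift 6: 8. −1: 7.
[3] 7 ≡ 6 + 1 (base 6). Lift 7: 8. −1: 7.
[4] 7 ≡ 7 (base 7). Lift 8: 8. −1: 7.
[5] 7 ≡ 7 (base 8). Lift 9: 7. −1: 6.
[6] 6 ≡ 6 (base 9). Lift 10: 6. −1: 5.

6, 7, 7, 7, 7, 7, 6, 5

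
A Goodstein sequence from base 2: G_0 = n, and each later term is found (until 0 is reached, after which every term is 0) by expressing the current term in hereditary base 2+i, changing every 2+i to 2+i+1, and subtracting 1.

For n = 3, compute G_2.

3

base 2: 3 = 2 + 1; at 3: 3 + 1 = 4; next = 3
base 3: 3 = 3; at 4: 4 = 4; next = 3
base 4: 3 = 3; at 5: 3 = 3; next = 2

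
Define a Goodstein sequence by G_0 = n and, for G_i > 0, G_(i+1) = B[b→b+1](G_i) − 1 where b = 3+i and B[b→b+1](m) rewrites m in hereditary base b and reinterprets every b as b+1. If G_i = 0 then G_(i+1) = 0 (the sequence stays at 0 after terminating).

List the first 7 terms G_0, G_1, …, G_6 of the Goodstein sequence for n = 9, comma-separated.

9 —HB3→ 3^2 —bump→ 4^2 = 16 —(−1)→ 15
15 —HB4→ 3·4 + 3 —bump→ 3·5 + 3 = 18 —(−1)→ 17
17 —HB5→ 3·5 + 2 —bump→ 3·6 + 2 = 20 —(−1)→ 19
19 —HB6→ 3·6 + 1 —bump→ 3·7 + 1 = 22 —(−1)→ 21
21 —HB7→ 3·7 —bump→ 3·8 = 24 —(−1)→ 23
23 —HB8→ 2·8 + 7 —bump→ 2·9 + 7 = 25 —(−1)→ 24

9, 15, 17, 19, 21, 23, 24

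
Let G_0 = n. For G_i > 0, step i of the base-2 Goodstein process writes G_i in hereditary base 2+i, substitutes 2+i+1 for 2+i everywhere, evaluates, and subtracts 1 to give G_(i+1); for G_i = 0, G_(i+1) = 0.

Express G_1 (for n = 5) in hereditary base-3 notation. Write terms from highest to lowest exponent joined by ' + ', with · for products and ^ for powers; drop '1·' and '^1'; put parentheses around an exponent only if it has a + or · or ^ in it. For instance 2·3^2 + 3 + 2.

3^3

(0) 5|_2 = 2^2 + 1 ↦ 3^3 + 1|_3 = 28 ⇒ 27
(1) 27|_3 = 3^3 ↦ 4^4|_4 = 256 ⇒ 255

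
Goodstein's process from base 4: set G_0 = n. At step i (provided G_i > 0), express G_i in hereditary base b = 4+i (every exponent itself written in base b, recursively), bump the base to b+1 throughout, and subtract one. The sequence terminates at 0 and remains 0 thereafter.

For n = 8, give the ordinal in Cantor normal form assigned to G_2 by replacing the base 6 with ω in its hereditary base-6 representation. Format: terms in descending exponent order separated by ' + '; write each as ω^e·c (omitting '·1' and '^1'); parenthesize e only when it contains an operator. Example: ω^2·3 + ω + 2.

ω + 3

step 0: 8 = 2·4; sub 5 for 4: 2·5; = 10; G_1 = 10−1 = 9
step 1: 9 = 5 + 4; sub 6 for 5: 6 + 4; = 10; G_2 = 10−1 = 9
step 2: 9 = 6 + 3; sub 7 for 6: 7 + 3; = 10; G_3 = 10−1 = 9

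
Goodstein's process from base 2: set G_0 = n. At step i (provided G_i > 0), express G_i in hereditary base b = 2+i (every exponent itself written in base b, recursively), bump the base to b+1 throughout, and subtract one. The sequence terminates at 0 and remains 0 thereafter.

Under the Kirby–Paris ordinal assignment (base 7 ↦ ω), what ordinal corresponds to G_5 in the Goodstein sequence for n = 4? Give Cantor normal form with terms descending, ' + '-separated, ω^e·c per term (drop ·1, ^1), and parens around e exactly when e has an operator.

ω^2·2 + ω + 4

4 —HB2→ 2^2 —bump→ 3^3 = 27 —(−1)→ 26
26 —HB3→ 2·3^2 + 2·3 + 2 —bump→ 2·4^2 + 2·4 + 2 = 42 —(−1)→ 41
41 —HB4→ 2·4^2 + 2·4 + 1 —bump→ 2·5^2 + 2·5 + 1 = 61 —(−1)→ 60
60 —HB5→ 2·5^2 + 2·5 —bump→ 2·6^2 + 2·6 = 84 —(−1)→ 83
83 —HB6→ 2·6^2 + 6 + 5 —bump→ 2·7^2 + 7 + 5 = 110 —(−1)→ 109
109 —HB7→ 2·7^2 + 7 + 4 —bump→ 2·8^2 + 8 + 4 = 140 —(−1)→ 139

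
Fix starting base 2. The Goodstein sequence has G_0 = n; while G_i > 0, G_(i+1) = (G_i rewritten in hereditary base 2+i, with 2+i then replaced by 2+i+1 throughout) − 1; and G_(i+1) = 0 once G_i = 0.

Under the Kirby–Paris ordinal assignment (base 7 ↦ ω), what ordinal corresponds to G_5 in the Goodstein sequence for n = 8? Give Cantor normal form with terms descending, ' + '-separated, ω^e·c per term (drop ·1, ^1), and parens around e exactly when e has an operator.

ω^ω·2 + ω^2·2 + ω + 4

G_0 = 8. HB_2(8) = 2^(2 + 1). Bump = 81. G_1 = 80.
G_1 = 80. HB_3(80) = 2·3^3 + 2·3^2 + 2·3 + 2. Bump = 554. G_2 = 553.
G_2 = 553. HB_4(553) = 2·4^4 + 2·4^2 + 2·4 + 1. Bump = 6311. G_3 = 6310.
G_3 = 6310. HB_5(6310) = 2·5^5 + 2·5^2 + 2·5. Bump = 93396. G_4 = 93395.
G_4 = 93395. HB_6(93395) = 2·6^6 + 2·6^2 + 6 + 5. Bump = 1647196. G_5 = 1647195.
G_5 = 1647195. HB_7(1647195) = 2·7^7 + 2·7^2 + 7 + 4. Bump = 33554572. G_6 = 33554571.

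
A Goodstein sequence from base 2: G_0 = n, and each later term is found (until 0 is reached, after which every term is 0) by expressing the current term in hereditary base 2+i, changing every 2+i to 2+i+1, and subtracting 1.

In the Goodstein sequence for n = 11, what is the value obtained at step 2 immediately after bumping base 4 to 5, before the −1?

[0] 11 ≡ 2^(2 + 1) + 2 + 1 (base 2). Lift 3: 85. −1: 84.
[1] 84 ≡ 3^(3 + 1) + 3 (base 3). Lift 4: 1028. −1: 1027.

15628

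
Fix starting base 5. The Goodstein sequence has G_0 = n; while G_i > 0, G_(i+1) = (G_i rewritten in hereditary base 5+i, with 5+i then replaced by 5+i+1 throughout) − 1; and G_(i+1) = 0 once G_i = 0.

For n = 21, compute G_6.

[0] 21 ≡ 4·5 + 1 (base 5). Lift 6: 25. −1: 24.
[1] 24 ≡ 4·6 (base 6). Lift 7: 28. −1: 27.
[2] 27 ≡ 3·7 + 6 (base 7). Lift 8: 30. −1: 29.
[3] 29 ≡ 3·8 + 5 (base 8). Lift 9: 32. −1: 31.
[4] 31 ≡ 3·9 + 4 (base 9). Lift 10: 34. −1: 33.
[5] 33 ≡ 3·10 + 3 (base 10). Lift 11: 36. −1: 35.
[6] 35 ≡ 3·11 + 2 (base 11). Lift 12: 38. −1: 37.

35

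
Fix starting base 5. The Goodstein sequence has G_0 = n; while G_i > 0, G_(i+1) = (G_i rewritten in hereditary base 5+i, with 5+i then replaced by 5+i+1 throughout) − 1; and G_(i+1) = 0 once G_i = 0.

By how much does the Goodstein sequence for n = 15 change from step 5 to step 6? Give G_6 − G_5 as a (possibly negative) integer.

(0) 15|_5 = 3·5 ↦ 3·6|_6 = 18 ⇒ 17
(1) 17|_6 = 2·6 + 5 ↦ 2·7 + 5|_7 = 19 ⇒ 18
(2) 18|_7 = 2·7 + 4 ↦ 2·8 + 4|_8 = 20 ⇒ 19
(3) 19|_8 = 2·8 + 3 ↦ 2·9 + 3|_9 = 21 ⇒ 20
(4) 20|_9 = 2·9 + 2 ↦ 2·10 + 2|_10 = 22 ⇒ 21
(5) 21|_10 = 2·10 + 1 ↦ 2·11 + 1|_11 = 23 ⇒ 22

1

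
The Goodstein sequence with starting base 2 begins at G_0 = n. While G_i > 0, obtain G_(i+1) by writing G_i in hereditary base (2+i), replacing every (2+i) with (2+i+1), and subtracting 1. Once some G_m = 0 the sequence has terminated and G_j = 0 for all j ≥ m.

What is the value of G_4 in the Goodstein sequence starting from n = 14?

G_0=14  [base 2] 2^(2 + 1) + 2^2 + 2  →[2↦3]→  3^(3 + 1) + 3^3 + 3 = 111  −1 ⇒ G_1=110
G_1=110  [base 3] 3^(3 + 1) + 3^3 + 2  →[3↦4]→  4^(4 + 1) + 4^4 + 2 = 1282  −1 ⇒ G_2=1281
G_2=1281  [base 4] 4^(4 + 1) + 4^4 + 1  →[4↦5]→  5^(5 + 1) + 5^5 + 1 = 18751  −1 ⇒ G_3=18750
G_3=18750  [base 5] 5^(5 + 1) + 5^5  →[5↦6]→  6^(6 + 1) + 6^6 = 326592  −1 ⇒ G_4=326591
G_4=326591  [base 6] 6^(6 + 1) + 5·6^5 + 5·6^4 + 5·6^3 + 5·6^2 + 5·6 + 5  →[6↦7]→  7^(7 + 1) + 5·7^5 + 5·7^4 + 5·7^3 + 5·7^2 + 5·7 + 5 = 5862841  −1 ⇒ G_5=5862840

326591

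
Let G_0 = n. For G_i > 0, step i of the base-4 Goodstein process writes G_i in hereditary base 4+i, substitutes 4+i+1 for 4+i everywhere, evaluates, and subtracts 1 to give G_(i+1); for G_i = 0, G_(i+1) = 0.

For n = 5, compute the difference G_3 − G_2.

-1

i=0: 5 = 4 + 1 (b=4); 4→5: 5 + 1 = 6; 6−1 = 5
i=1: 5 = 5 (b=5); 5→6: 6 = 6; 6−1 = 5
i=2: 5 = 5 (b=6); 6→7: 5 = 5; 5−1 = 4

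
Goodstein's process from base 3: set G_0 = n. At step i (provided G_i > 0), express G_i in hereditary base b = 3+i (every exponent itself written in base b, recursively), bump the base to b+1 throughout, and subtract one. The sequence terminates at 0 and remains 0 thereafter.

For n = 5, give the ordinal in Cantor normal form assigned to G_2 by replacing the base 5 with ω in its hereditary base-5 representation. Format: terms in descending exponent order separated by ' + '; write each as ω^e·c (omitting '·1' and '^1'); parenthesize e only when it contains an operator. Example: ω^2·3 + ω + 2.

5 —HB3→ 3 + 2 —bump→ 4 + 2 = 6 —(−1)→ 5
5 —HB4→ 4 + 1 —bump→ 5 + 1 = 6 —(−1)→ 5
5 —HB5→ 5 —bump→ 6 = 6 —(−1)→ 5

ω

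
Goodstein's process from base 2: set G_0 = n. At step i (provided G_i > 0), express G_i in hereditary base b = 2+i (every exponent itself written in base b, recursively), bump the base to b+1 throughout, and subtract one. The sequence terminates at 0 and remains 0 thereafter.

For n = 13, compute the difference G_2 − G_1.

step 0: 13 = 2^(2 + 1) + 2^2 + 1; sub 3 for 2: 3^(3 + 1) + 3^3 + 1; = 109; G_1 = 109−1 = 108
step 1: 108 = 3^(3 + 1) + 3^3; sub 4 for 3: 4^(4 + 1) + 4^4; = 1280; G_2 = 1280−1 = 1279

1171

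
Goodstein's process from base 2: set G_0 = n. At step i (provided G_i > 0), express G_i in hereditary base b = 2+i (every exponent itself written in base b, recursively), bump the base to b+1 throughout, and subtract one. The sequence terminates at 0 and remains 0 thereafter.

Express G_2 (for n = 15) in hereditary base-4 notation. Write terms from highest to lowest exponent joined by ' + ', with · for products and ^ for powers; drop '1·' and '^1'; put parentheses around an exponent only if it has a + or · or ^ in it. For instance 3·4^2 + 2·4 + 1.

4^(4 + 1) + 4^4 + 3

step 0: 15 = 2^(2 + 1) + 2^2 + 2 + 1; sub 3 for 2: 3^(3 + 1) + 3^3 + 3 + 1; = 112; G_1 = 112−1 = 111
step 1: 111 = 3^(3 + 1) + 3^3 + 3; sub 4 for 3: 4^(4 + 1) + 4^4 + 4; = 1284; G_2 = 1284−1 = 1283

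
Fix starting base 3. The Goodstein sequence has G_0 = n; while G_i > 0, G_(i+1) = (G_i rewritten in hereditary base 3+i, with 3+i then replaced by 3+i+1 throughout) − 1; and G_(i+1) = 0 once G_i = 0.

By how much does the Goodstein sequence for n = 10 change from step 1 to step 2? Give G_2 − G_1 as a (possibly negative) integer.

8

G_0 = 10. HB_3(10) = 3^2 + 1. Bump = 17. G_1 = 16.
G_1 = 16. HB_4(16) = 4^2. Bump = 25. G_2 = 24.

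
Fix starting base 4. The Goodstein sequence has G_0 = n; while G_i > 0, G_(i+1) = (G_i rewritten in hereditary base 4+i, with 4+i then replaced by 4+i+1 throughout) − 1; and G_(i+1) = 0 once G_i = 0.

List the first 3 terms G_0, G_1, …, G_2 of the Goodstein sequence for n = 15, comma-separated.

15, 17, 19

base 4: 15 = 3·4 + 3; at 5: 3·5 + 3 = 18; next = 17
base 5: 17 = 3·5 + 2; at 6: 3·6 + 2 = 20; next = 19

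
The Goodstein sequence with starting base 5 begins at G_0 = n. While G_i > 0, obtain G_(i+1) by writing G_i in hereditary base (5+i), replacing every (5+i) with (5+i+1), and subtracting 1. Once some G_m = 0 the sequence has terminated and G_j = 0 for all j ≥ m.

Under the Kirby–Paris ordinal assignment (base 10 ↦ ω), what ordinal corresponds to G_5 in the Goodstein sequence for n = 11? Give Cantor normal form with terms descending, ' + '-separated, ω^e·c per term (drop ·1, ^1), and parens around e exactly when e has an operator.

ω + 3

(0) 11|_5 = 2·5 + 1 ↦ 2·6 + 1|_6 = 13 ⇒ 12
(1) 12|_6 = 2·6 ↦ 2·7|_7 = 14 ⇒ 13
(2) 13|_7 = 7 + 6 ↦ 8 + 6|_8 = 14 ⇒ 13
(3) 13|_8 = 8 + 5 ↦ 9 + 5|_9 = 14 ⇒ 13
(4) 13|_9 = 9 + 4 ↦ 10 + 4|_10 = 14 ⇒ 13
(5) 13|_10 = 10 + 3 ↦ 11 + 3|_11 = 14 ⇒ 13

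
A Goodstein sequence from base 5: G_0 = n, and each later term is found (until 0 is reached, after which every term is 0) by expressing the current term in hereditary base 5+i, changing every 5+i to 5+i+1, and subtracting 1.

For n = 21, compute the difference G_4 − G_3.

2

G_0=21  [base 5] 4·5 + 1  →[5↦6]→  4·6 + 1 = 25  −1 ⇒ G_1=24
G_1=24  [base 6] 4·6  →[6↦7]→  4·7 = 28  −1 ⇒ G_2=27
G_2=27  [base 7] 3·7 + 6  →[7↦8]→  3·8 + 6 = 30  −1 ⇒ G_3=29
G_3=29  [base 8] 3·8 + 5  →[8↦9]→  3·9 + 5 = 32  −1 ⇒ G_4=31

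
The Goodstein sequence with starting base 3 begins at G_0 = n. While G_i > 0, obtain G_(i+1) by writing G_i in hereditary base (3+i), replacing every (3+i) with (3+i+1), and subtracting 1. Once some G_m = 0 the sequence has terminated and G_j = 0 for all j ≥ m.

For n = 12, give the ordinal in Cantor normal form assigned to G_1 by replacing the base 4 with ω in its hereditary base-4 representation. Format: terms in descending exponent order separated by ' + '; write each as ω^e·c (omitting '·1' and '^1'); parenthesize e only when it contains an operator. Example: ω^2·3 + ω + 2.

step 0: 12 = 3^2 + 3; sub 4 for 3: 4^2 + 4; = 20; G_1 = 20−1 = 19
step 1: 19 = 4^2 + 3; sub 5 for 4: 5^2 + 3; = 28; G_2 = 28−1 = 27

ω^2 + 3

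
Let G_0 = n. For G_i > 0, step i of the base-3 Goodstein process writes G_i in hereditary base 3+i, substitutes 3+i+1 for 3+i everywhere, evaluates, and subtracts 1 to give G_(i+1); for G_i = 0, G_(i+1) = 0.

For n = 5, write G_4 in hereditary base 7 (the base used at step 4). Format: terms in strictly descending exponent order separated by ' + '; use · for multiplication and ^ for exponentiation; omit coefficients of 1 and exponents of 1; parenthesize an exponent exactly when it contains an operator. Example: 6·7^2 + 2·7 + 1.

4

[0] 5 ≡ 3 + 2 (base 3). Lift 4: 6. −1: 5.
[1] 5 ≡ 4 + 1 (base 4). Lift 5: 6. −1: 5.
[2] 5 ≡ 5 (base 5). Lift 6: 6. −1: 5.
[3] 5 ≡ 5 (base 6). Lift 7: 5. −1: 4.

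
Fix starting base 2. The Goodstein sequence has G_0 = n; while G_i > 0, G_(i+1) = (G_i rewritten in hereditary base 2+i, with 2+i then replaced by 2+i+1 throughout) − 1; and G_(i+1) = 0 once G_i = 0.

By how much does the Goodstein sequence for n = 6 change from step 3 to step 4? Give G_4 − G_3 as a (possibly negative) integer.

6 —HB2→ 2^2 + 2 —bump→ 3^3 + 3 = 30 —(−1)→ 29
29 —HB3→ 3^3 + 2 —bump→ 4^4 + 2 = 258 —(−1)→ 257
257 —HB4→ 4^4 + 1 —bump→ 5^5 + 1 = 3126 —(−1)→ 3125
3125 —HB5→ 5^5 —bump→ 6^6 = 46656 —(−1)→ 46655

43530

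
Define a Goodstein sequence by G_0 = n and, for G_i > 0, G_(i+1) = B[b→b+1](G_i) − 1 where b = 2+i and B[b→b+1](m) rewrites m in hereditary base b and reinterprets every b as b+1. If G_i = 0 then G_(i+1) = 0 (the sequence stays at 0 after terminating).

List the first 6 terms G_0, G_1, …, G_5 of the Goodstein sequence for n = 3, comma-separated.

3, 3, 3, 2, 1, 0

[0] 3 ≡ 2 + 1 (base 2). Lift 3: 4. −1: 3.
[1] 3 ≡ 3 (base 3). Lift 4: 4. −1: 3.
[2] 3 ≡ 3 (base 4). Lift 5: 3. −1: 2.
[3] 2 ≡ 2 (base 5). Lift 6: 2. −1: 1.
[4] 1 ≡ 1 (base 6). Lift 7: 1. −1: 0.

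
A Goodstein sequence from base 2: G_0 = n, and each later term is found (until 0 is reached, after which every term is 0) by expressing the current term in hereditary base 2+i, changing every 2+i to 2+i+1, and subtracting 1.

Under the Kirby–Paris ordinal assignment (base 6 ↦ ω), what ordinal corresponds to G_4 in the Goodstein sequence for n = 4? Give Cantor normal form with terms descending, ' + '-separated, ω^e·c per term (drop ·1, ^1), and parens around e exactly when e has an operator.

G_0 = 4. HB_2(4) = 2^2. Bump = 27. G_1 = 26.
G_1 = 26. HB_3(26) = 2·3^2 + 2·3 + 2. Bump = 42. G_2 = 41.
G_2 = 41. HB_4(41) = 2·4^2 + 2·4 + 1. Bump = 61. G_3 = 60.
G_3 = 60. HB_5(60) = 2·5^2 + 2·5. Bump = 84. G_4 = 83.
G_4 = 83. HB_6(83) = 2·6^2 + 6 + 5. Bump = 110. G_5 = 109.

ω^2·2 + ω + 5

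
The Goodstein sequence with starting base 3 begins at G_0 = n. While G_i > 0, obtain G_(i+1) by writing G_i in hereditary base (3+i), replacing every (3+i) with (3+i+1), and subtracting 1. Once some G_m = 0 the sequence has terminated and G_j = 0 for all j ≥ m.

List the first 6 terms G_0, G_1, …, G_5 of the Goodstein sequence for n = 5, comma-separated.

step 0: 5 = 3 + 2; sub 4 for 3: 4 + 2; = 6; G_1 = 6−1 = 5
step 1: 5 = 4 + 1; sub 5 for 4: 5 + 1; = 6; G_2 = 6−1 = 5
step 2: 5 = 5; sub 6 for 5: 6; = 6; G_3 = 6−1 = 5
step 3: 5 = 5; sub 7 for 6: 5; = 5; G_4 = 5−1 = 4
step 4: 4 = 4; sub 8 for 7: 4; = 4; G_5 = 4−1 = 3

5, 5, 5, 5, 4, 3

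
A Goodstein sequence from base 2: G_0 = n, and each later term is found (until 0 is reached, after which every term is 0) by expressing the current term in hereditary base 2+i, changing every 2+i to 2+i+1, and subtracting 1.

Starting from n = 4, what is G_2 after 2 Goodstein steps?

[0] 4 ≡ 2^2 (base 2). Lift 3: 27. −1: 26.
[1] 26 ≡ 2·3^2 + 2·3 + 2 (base 3). Lift 4: 42. −1: 41.
[2] 41 ≡ 2·4^2 + 2·4 + 1 (base 4). Lift 5: 61. −1: 60.

41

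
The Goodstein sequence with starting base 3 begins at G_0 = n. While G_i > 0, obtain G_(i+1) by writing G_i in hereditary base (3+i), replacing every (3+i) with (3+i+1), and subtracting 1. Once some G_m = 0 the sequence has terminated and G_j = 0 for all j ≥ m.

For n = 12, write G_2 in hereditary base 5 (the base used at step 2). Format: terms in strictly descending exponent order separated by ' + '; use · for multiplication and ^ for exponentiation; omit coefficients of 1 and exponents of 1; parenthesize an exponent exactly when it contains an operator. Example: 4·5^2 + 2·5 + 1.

5^2 + 2

base 3: 12 = 3^2 + 3; at 4: 4^2 + 4 = 20; next = 19
base 4: 19 = 4^2 + 3; at 5: 5^2 + 3 = 28; next = 27
base 5: 27 = 5^2 + 2; at 6: 6^2 + 2 = 38; next = 37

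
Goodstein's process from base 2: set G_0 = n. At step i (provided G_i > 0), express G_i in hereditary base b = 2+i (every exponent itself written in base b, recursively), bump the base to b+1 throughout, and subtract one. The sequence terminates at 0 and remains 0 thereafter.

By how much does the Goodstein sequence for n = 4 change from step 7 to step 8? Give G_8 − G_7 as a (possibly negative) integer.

38

i=0: 4 = 2^2 (b=2); 2→3: 3^3 = 27; 27−1 = 26
i=1: 26 = 2·3^2 + 2·3 + 2 (b=3); 3→4: 2·4^2 + 2·4 + 2 = 42; 42−1 = 41
i=2: 41 = 2·4^2 + 2·4 + 1 (b=4); 4→5: 2·5^2 + 2·5 + 1 = 61; 61−1 = 60
i=3: 60 = 2·5^2 + 2·5 (b=5); 5→6: 2·6^2 + 2·6 = 84; 84−1 = 83
i=4: 83 = 2·6^2 + 6 + 5 (b=6); 6→7: 2·7^2 + 7 + 5 = 110; 110−1 = 109
i=5: 109 = 2·7^2 + 7 + 4 (b=7); 7→8: 2·8^2 + 8 + 4 = 140; 140−1 = 139
i=6: 139 = 2·8^2 + 8 + 3 (b=8); 8→9: 2·9^2 + 9 + 3 = 174; 174−1 = 173
i=7: 173 = 2·9^2 + 9 + 2 (b=9); 9→10: 2·10^2 + 10 + 2 = 212; 212−1 = 211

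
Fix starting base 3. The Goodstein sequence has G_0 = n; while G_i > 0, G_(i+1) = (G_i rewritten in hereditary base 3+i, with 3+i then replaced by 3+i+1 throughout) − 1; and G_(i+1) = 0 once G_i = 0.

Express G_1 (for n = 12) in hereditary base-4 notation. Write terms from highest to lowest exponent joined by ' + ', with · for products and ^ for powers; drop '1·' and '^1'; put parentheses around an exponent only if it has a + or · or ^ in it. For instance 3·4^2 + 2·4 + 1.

G_0=12  [base 3] 3^2 + 3  →[3↦4]→  4^2 + 4 = 20  −1 ⇒ G_1=19
G_1=19  [base 4] 4^2 + 3  →[4↦5]→  5^2 + 3 = 28  −1 ⇒ G_2=27

4^2 + 3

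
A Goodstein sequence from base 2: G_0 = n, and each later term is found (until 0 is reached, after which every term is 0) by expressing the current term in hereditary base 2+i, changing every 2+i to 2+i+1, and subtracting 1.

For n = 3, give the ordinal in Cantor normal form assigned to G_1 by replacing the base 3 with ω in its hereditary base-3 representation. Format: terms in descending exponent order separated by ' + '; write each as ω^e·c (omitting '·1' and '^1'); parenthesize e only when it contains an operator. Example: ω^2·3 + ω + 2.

[0] 3 ≡ 2 + 1 (base 2). Lift 3: 4. −1: 3.
[1] 3 ≡ 3 (base 3). Lift 4: 4. −1: 3.

ω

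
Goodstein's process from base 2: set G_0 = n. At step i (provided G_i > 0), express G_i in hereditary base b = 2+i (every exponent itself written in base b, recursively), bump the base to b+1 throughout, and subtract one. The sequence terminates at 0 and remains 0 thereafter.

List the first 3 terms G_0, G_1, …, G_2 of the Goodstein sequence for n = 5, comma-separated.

5, 27, 255

base 2: 5 = 2^2 + 1; at 3: 3^3 + 1 = 28; next = 27
base 3: 27 = 3^3; at 4: 4^4 = 256; next = 255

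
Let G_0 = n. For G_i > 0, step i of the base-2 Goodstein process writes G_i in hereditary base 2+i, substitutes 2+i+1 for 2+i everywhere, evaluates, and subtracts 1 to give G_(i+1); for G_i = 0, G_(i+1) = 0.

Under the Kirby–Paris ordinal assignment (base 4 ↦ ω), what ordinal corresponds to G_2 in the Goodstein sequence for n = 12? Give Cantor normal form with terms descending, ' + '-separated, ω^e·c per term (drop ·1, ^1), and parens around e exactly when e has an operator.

ω^(ω + 1) + ω^2·2 + ω·2 + 1

i=0: 12 = 2^(2 + 1) + 2^2 (b=2); 2→3: 3^(3 + 1) + 3^3 = 108; 108−1 = 107
i=1: 107 = 3^(3 + 1) + 2·3^2 + 2·3 + 2 (b=3); 3→4: 4^(4 + 1) + 2·4^2 + 2·4 + 2 = 1066; 1066−1 = 1065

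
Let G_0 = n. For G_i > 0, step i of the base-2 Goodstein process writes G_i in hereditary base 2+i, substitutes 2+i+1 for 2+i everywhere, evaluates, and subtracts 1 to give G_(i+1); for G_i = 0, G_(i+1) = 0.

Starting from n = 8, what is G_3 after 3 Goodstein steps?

(0) 8|_2 = 2^(2 + 1) ↦ 3^(3 + 1)|_3 = 81 ⇒ 80
(1) 80|_3 = 2·3^3 + 2·3^2 + 2·3 + 2 ↦ 2·4^4 + 2·4^2 + 2·4 + 2|_4 = 554 ⇒ 553
(2) 553|_4 = 2·4^4 + 2·4^2 + 2·4 + 1 ↦ 2·5^5 + 2·5^2 + 2·5 + 1|_5 = 6311 ⇒ 6310
(3) 6310|_5 = 2·5^5 + 2·5^2 + 2·5 ↦ 2·6^6 + 2·6^2 + 2·6|_6 = 93396 ⇒ 93395

6310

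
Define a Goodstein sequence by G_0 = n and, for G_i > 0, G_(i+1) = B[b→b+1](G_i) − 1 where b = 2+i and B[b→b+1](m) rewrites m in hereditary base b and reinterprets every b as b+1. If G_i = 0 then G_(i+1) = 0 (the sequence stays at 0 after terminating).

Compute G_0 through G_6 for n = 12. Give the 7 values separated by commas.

12, 107, 1065, 15685, 280019, 5764910, 134217867

G_0=12  [base 2] 2^(2 + 1) + 2^2  →[2↦3]→  3^(3 + 1) + 3^3 = 108  −1 ⇒ G_1=107
G_1=107  [base 3] 3^(3 + 1) + 2·3^2 + 2·3 + 2  →[3↦4]→  4^(4 + 1) + 2·4^2 + 2·4 + 2 = 1066  −1 ⇒ G_2=1065
G_2=1065  [base 4] 4^(4 + 1) + 2·4^2 + 2·4 + 1  →[4↦5]→  5^(5 + 1) + 2·5^2 + 2·5 + 1 = 15686  −1 ⇒ G_3=15685
G_3=15685  [base 5] 5^(5 + 1) + 2·5^2 + 2·5  →[5↦6]→  6^(6 + 1) + 2·6^2 + 2·6 = 280020  −1 ⇒ G_4=280019
G_4=280019  [base 6] 6^(6 + 1) + 2·6^2 + 6 + 5  →[6↦7]→  7^(7 + 1) + 2·7^2 + 7 + 5 = 5764911  −1 ⇒ G_5=5764910
G_5=5764910  [base 7] 7^(7 + 1) + 2·7^2 + 7 + 4  →[7↦8]→  8^(8 + 1) + 2·8^2 + 8 + 4 = 134217868  −1 ⇒ G_6=134217867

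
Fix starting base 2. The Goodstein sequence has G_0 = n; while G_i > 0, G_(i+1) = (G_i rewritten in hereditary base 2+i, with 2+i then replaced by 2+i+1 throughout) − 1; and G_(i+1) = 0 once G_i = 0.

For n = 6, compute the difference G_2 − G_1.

[0] 6 ≡ 2^2 + 2 (base 2). Lift 3: 30. −1: 29.
[1] 29 ≡ 3^3 + 2 (base 3). Lift 4: 258. −1: 257.

228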